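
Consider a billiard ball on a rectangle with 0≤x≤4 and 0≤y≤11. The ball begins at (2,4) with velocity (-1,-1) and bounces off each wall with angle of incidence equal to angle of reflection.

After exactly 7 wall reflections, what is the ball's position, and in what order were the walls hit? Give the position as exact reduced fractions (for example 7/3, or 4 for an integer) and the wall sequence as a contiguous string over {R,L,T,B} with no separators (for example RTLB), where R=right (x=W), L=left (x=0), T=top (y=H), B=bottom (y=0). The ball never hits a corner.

Final position: (0,8)
Wall sequence: LBRLRTL

1. t=2 → L at (0,2); v=(1,-1)
2. t=2 → B at (2,0); v=(1,1)
3. t=2 → R at (4,2); v=(-1,1)
4. t=4 → L at (0,6); v=(1,1)
5. t=4 → R at (4,10); v=(-1,1)
6. t=1 → T at (3,11); v=(-1,-1)
7. t=3 → L at (0,8); v=(1,-1)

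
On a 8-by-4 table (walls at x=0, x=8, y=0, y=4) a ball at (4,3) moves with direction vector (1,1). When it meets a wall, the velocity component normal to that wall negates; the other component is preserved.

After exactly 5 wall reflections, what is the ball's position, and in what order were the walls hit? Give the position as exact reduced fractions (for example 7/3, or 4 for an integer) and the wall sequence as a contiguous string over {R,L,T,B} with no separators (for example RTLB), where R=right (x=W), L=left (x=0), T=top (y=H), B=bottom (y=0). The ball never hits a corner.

Final position: (0,1)
Wall sequence: TRBTL

1. t=1 → T at (5,4); v=(1,-1)
2. t=3 → R at (8,1); v=(-1,-1)
3. t=1 → B at (7,0); v=(-1,1)
4. t=4 → T at (3,4); v=(-1,-1)
5. t=3 → L at (0,1); v=(1,-1)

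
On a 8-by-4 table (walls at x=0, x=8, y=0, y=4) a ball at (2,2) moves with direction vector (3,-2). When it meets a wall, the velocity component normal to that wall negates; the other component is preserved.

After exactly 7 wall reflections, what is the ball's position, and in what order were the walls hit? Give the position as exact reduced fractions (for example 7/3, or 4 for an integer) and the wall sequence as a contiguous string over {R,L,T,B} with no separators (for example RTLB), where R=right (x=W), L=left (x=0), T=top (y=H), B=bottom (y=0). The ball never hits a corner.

Final position: (8,10/3)
Wall sequence: BRTLBTR

1. t=1 → B at (5,0); v=(3,2)
2. t=1 → R at (8,2); v=(-3,2)
3. t=1 → T at (5,4); v=(-3,-2)
4. t=5/3 → L at (0,2/3); v=(3,-2)
5. t=1/3 → B at (1,0); v=(3,2)
6. t=2 → T at (7,4); v=(3,-2)
7. t=1/3 → R at (8,10/3); v=(-3,-2)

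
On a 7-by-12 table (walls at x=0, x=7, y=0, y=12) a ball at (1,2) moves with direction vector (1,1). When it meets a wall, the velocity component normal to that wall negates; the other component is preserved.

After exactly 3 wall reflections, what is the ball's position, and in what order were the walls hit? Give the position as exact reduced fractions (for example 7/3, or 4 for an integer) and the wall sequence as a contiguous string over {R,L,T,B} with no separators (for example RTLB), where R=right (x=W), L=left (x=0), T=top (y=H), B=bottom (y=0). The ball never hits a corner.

1. t=6 → R at (7,8); v=(-1,1)
2. t=4 → T at (3,12); v=(-1,-1)
3. t=3 → L at (0,9); v=(1,-1)

Final position: (0,9)
Wall sequence: RTL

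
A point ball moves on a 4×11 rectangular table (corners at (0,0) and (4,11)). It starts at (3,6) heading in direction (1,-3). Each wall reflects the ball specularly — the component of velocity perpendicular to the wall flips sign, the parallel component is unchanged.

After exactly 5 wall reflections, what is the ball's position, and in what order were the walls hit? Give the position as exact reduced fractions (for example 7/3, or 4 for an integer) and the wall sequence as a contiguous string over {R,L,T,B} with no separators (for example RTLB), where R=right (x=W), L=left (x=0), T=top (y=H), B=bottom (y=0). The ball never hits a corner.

Final position: (4,1)
Wall sequence: RBLTR

1. t=1 → R at (4,3); v=(-1,-3)
2. t=1 → B at (3,0); v=(-1,3)
3. t=3 → L at (0,9); v=(1,3)
4. t=2/3 → T at (2/3,11); v=(1,-3)
5. t=10/3 → R at (4,1); v=(-1,-3)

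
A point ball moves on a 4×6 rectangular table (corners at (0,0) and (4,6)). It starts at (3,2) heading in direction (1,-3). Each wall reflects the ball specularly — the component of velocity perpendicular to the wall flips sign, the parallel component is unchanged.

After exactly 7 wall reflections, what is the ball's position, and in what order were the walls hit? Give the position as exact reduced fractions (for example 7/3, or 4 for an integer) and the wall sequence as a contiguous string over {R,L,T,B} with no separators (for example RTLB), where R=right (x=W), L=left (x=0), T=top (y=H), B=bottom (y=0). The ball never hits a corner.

1. t=2/3 → B at (11/3,0); v=(1,3)
2. t=1/3 → R at (4,1); v=(-1,3)
3. t=5/3 → T at (7/3,6); v=(-1,-3)
4. t=2 → B at (1/3,0); v=(-1,3)
5. t=1/3 → L at (0,1); v=(1,3)
6. t=5/3 → T at (5/3,6); v=(1,-3)
7. t=2 → B at (11/3,0); v=(1,3)

Final position: (11/3,0)
Wall sequence: BRTBLTB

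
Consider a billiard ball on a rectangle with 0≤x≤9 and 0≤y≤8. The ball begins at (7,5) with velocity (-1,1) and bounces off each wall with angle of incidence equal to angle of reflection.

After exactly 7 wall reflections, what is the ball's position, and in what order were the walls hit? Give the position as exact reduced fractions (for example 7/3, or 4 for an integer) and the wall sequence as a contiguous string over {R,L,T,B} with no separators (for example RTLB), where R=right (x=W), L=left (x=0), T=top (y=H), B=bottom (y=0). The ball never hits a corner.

1. t=3 → T at (4,8); v=(-1,-1)
2. t=4 → L at (0,4); v=(1,-1)
3. t=4 → B at (4,0); v=(1,1)
4. t=5 → R at (9,5); v=(-1,1)
5. t=3 → T at (6,8); v=(-1,-1)
6. t=6 → L at (0,2); v=(1,-1)
7. t=2 → B at (2,0); v=(1,1)

Final position: (2,0)
Wall sequence: TLBRTLB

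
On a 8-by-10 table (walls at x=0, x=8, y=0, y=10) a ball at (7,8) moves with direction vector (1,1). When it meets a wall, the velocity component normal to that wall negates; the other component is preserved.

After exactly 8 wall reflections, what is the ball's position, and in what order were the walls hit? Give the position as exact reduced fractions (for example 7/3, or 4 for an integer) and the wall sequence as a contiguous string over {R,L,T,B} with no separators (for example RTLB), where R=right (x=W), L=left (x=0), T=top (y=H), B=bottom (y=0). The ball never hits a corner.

Final position: (7,0)
Wall sequence: RTLBRTLB

1. t=1 → R at (8,9); v=(-1,1)
2. t=1 → T at (7,10); v=(-1,-1)
3. t=7 → L at (0,3); v=(1,-1)
4. t=3 → B at (3,0); v=(1,1)
5. t=5 → R at (8,5); v=(-1,1)
6. t=5 → T at (3,10); v=(-1,-1)
7. t=3 → L at (0,7); v=(1,-1)
8. t=7 → B at (7,0); v=(1,1)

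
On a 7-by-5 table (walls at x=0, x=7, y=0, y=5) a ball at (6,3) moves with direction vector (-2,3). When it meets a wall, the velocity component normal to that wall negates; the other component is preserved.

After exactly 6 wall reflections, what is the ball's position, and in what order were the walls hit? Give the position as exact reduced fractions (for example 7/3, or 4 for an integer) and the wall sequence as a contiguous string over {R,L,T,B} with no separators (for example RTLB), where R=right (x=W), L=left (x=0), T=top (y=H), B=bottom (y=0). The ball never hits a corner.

1. t=2/3 → T at (14/3,5); v=(-2,-3)
2. t=5/3 → B at (4/3,0); v=(-2,3)
3. t=2/3 → L at (0,2); v=(2,3)
4. t=1 → T at (2,5); v=(2,-3)
5. t=5/3 → B at (16/3,0); v=(2,3)
6. t=5/6 → R at (7,5/2); v=(-2,3)

Final position: (7,5/2)
Wall sequence: TBLTBR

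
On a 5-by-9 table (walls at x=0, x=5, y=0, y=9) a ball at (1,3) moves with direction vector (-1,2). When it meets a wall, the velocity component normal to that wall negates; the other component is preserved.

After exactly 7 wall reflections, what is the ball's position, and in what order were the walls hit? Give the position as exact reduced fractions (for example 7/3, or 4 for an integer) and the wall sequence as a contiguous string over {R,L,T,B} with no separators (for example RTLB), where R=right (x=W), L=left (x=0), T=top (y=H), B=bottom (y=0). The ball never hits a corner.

1. t=1 → L at (0,5); v=(1,2)
2. t=2 → T at (2,9); v=(1,-2)
3. t=3 → R at (5,3); v=(-1,-2)
4. t=3/2 → B at (7/2,0); v=(-1,2)
5. t=7/2 → L at (0,7); v=(1,2)
6. t=1 → T at (1,9); v=(1,-2)
7. t=4 → R at (5,1); v=(-1,-2)

Final position: (5,1)
Wall sequence: LTRBLTR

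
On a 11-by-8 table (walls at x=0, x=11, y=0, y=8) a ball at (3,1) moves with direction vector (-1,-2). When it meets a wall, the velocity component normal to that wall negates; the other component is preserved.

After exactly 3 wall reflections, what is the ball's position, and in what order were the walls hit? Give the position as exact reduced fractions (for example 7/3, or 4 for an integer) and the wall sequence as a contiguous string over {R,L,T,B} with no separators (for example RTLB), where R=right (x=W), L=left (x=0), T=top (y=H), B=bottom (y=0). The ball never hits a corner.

1. t=1/2 → B at (5/2,0); v=(-1,2)
2. t=5/2 → L at (0,5); v=(1,2)
3. t=3/2 → T at (3/2,8); v=(1,-2)

Final position: (3/2,8)
Wall sequence: BLT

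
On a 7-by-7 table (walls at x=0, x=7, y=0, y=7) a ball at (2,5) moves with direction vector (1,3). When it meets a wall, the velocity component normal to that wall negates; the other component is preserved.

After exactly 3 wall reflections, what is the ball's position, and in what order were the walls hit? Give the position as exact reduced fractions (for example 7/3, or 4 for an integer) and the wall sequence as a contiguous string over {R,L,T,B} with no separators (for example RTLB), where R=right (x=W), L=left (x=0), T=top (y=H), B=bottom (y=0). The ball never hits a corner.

1. t=2/3 → T at (8/3,7); v=(1,-3)
2. t=7/3 → B at (5,0); v=(1,3)
3. t=2 → R at (7,6); v=(-1,3)

Final position: (7,6)
Wall sequence: TBR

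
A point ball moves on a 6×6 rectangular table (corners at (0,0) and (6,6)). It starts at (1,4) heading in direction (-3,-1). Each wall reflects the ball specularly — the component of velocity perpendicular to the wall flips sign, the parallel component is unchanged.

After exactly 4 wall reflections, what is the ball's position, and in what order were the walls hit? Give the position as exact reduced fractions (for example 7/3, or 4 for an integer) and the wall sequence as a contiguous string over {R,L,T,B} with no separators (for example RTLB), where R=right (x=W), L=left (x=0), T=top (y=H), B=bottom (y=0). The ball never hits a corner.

1. t=1/3 → L at (0,11/3); v=(3,-1)
2. t=2 → R at (6,5/3); v=(-3,-1)
3. t=5/3 → B at (1,0); v=(-3,1)
4. t=1/3 → L at (0,1/3); v=(3,1)

Final position: (0,1/3)
Wall sequence: LRBL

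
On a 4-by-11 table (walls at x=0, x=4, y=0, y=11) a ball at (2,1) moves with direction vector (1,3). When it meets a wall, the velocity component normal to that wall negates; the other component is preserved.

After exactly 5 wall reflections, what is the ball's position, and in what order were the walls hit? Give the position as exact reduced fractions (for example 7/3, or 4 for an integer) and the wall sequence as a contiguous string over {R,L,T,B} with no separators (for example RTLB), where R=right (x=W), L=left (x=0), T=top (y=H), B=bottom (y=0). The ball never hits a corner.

Final position: (4,9)
Wall sequence: RTLBR

1. t=2 → R at (4,7); v=(-1,3)
2. t=4/3 → T at (8/3,11); v=(-1,-3)
3. t=8/3 → L at (0,3); v=(1,-3)
4. t=1 → B at (1,0); v=(1,3)
5. t=3 → R at (4,9); v=(-1,3)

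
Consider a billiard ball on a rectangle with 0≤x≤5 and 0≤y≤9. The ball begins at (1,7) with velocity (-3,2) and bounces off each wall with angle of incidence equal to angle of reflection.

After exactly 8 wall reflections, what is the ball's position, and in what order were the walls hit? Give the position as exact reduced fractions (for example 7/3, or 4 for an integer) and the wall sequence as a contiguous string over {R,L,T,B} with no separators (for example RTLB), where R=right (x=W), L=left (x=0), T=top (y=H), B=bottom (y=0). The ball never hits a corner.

1. t=1/3 → L at (0,23/3); v=(3,2)
2. t=2/3 → T at (2,9); v=(3,-2)
3. t=1 → R at (5,7); v=(-3,-2)
4. t=5/3 → L at (0,11/3); v=(3,-2)
5. t=5/3 → R at (5,1/3); v=(-3,-2)
6. t=1/6 → B at (9/2,0); v=(-3,2)
7. t=3/2 → L at (0,3); v=(3,2)
8. t=5/3 → R at (5,19/3); v=(-3,2)

Final position: (5,19/3)
Wall sequence: LTRLRBLR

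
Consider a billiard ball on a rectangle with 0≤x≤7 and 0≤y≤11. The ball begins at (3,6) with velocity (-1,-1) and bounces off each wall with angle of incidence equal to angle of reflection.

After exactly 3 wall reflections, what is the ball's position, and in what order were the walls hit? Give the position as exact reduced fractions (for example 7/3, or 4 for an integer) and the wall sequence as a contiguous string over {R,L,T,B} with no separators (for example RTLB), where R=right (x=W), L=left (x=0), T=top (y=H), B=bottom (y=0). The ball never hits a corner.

Final position: (7,4)
Wall sequence: LBR

1. t=3 → L at (0,3); v=(1,-1)
2. t=3 → B at (3,0); v=(1,1)
3. t=4 → R at (7,4); v=(-1,1)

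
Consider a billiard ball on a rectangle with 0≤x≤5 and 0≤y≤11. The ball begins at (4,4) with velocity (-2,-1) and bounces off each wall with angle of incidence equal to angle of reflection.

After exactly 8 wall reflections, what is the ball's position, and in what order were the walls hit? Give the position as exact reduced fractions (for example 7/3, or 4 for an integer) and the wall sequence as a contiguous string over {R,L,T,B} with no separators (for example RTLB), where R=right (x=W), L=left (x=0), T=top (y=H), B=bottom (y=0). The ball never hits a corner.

Final position: (4,11)
Wall sequence: LBRLRLRT

1. t=2 → L at (0,2); v=(2,-1)
2. t=2 → B at (4,0); v=(2,1)
3. t=1/2 → R at (5,1/2); v=(-2,1)
4. t=5/2 → L at (0,3); v=(2,1)
5. t=5/2 → R at (5,11/2); v=(-2,1)
6. t=5/2 → L at (0,8); v=(2,1)
7. t=5/2 → R at (5,21/2); v=(-2,1)
8. t=1/2 → T at (4,11); v=(-2,-1)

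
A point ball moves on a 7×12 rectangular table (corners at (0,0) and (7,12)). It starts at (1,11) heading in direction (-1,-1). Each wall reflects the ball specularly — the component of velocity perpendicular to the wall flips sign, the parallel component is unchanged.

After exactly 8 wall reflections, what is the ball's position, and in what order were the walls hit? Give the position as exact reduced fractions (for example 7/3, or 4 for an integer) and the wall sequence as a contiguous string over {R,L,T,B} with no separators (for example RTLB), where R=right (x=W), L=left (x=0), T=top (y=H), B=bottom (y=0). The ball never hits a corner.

1. t=1 → L at (0,10); v=(1,-1)
2. t=7 → R at (7,3); v=(-1,-1)
3. t=3 → B at (4,0); v=(-1,1)
4. t=4 → L at (0,4); v=(1,1)
5. t=7 → R at (7,11); v=(-1,1)
6. t=1 → T at (6,12); v=(-1,-1)
7. t=6 → L at (0,6); v=(1,-1)
8. t=6 → B at (6,0); v=(1,1)

Final position: (6,0)
Wall sequence: LRBLRTLB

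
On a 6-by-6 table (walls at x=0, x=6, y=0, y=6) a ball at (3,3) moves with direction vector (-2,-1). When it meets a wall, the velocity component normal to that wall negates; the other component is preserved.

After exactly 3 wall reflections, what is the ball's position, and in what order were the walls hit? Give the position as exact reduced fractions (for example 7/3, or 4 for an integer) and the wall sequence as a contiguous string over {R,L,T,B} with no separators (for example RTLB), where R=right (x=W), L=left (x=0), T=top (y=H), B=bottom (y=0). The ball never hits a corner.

1. t=3/2 → L at (0,3/2); v=(2,-1)
2. t=3/2 → B at (3,0); v=(2,1)
3. t=3/2 → R at (6,3/2); v=(-2,1)

Final position: (6,3/2)
Wall sequence: LBR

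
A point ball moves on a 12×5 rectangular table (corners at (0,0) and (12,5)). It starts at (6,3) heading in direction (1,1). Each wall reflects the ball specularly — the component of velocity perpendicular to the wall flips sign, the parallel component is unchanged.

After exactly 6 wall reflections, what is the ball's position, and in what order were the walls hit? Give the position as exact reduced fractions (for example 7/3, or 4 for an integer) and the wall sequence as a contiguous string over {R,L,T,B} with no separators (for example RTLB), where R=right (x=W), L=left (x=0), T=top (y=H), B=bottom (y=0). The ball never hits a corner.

Final position: (0,1)
Wall sequence: TRBTBL

1. t=2 → T at (8,5); v=(1,-1)
2. t=4 → R at (12,1); v=(-1,-1)
3. t=1 → B at (11,0); v=(-1,1)
4. t=5 → T at (6,5); v=(-1,-1)
5. t=5 → B at (1,0); v=(-1,1)
6. t=1 → L at (0,1); v=(1,1)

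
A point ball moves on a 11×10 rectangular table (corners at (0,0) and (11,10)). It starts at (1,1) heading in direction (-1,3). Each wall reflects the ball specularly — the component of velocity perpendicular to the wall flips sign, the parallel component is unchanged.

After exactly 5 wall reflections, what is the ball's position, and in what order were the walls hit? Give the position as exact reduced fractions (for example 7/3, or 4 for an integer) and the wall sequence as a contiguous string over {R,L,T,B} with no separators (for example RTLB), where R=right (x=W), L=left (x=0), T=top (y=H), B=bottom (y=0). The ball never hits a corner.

1. t=1 → L at (0,4); v=(1,3)
2. t=2 → T at (2,10); v=(1,-3)
3. t=10/3 → B at (16/3,0); v=(1,3)
4. t=10/3 → T at (26/3,10); v=(1,-3)
5. t=7/3 → R at (11,3); v=(-1,-3)

Final position: (11,3)
Wall sequence: LTBTR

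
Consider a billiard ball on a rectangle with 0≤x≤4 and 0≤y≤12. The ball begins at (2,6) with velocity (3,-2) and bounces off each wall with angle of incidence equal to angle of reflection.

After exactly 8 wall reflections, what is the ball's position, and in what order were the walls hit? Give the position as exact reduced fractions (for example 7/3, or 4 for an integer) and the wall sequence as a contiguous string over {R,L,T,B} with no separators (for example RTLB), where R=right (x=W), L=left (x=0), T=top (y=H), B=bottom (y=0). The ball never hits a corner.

1. t=2/3 → R at (4,14/3); v=(-3,-2)
2. t=4/3 → L at (0,2); v=(3,-2)
3. t=1 → B at (3,0); v=(3,2)
4. t=1/3 → R at (4,2/3); v=(-3,2)
5. t=4/3 → L at (0,10/3); v=(3,2)
6. t=4/3 → R at (4,6); v=(-3,2)
7. t=4/3 → L at (0,26/3); v=(3,2)
8. t=4/3 → R at (4,34/3); v=(-3,2)

Final position: (4,34/3)
Wall sequence: RLBRLRLR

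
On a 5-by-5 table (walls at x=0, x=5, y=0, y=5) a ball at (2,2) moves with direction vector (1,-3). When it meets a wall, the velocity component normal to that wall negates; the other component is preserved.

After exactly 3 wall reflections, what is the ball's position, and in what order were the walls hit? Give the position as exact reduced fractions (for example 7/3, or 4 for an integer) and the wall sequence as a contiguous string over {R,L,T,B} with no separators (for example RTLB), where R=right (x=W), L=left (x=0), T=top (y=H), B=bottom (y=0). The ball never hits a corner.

Final position: (5,3)
Wall sequence: BTR

1. t=2/3 → B at (8/3,0); v=(1,3)
2. t=5/3 → T at (13/3,5); v=(1,-3)
3. t=2/3 → R at (5,3); v=(-1,-3)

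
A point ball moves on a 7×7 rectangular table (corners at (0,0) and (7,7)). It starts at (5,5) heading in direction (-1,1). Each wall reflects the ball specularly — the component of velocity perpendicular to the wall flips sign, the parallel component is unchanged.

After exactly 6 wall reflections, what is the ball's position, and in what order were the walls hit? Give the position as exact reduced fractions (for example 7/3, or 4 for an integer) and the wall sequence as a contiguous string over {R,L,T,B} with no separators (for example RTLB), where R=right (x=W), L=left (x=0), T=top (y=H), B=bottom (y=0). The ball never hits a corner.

1. t=2 → T at (3,7); v=(-1,-1)
2. t=3 → L at (0,4); v=(1,-1)
3. t=4 → B at (4,0); v=(1,1)
4. t=3 → R at (7,3); v=(-1,1)
5. t=4 → T at (3,7); v=(-1,-1)
6. t=3 → L at (0,4); v=(1,-1)

Final position: (0,4)
Wall sequence: TLBRTL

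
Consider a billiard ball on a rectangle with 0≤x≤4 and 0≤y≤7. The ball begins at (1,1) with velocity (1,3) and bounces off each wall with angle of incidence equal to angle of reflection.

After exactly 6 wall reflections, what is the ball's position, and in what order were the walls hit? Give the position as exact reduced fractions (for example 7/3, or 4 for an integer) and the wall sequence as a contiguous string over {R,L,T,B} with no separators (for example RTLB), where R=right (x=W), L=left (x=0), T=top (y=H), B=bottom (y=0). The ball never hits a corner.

Final position: (2,0)
Wall sequence: TRBTLB

1. t=2 → T at (3,7); v=(1,-3)
2. t=1 → R at (4,4); v=(-1,-3)
3. t=4/3 → B at (8/3,0); v=(-1,3)
4. t=7/3 → T at (1/3,7); v=(-1,-3)
5. t=1/3 → L at (0,6); v=(1,-3)
6. t=2 → B at (2,0); v=(1,3)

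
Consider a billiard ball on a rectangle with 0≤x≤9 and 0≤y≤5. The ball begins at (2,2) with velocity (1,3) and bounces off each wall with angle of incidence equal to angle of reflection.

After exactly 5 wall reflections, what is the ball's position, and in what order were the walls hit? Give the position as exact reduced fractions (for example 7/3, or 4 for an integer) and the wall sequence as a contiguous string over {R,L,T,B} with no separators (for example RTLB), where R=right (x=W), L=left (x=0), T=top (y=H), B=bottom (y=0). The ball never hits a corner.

1. t=1 → T at (3,5); v=(1,-3)
2. t=5/3 → B at (14/3,0); v=(1,3)
3. t=5/3 → T at (19/3,5); v=(1,-3)
4. t=5/3 → B at (8,0); v=(1,3)
5. t=1 → R at (9,3); v=(-1,3)

Final position: (9,3)
Wall sequence: TBTBR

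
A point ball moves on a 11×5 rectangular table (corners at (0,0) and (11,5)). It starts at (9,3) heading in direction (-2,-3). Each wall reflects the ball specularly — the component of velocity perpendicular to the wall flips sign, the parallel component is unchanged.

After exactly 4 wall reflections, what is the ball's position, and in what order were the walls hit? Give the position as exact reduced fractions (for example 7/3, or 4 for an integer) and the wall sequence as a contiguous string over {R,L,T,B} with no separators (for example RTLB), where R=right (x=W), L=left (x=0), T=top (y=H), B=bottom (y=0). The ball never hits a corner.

1. t=1 → B at (7,0); v=(-2,3)
2. t=5/3 → T at (11/3,5); v=(-2,-3)
3. t=5/3 → B at (1/3,0); v=(-2,3)
4. t=1/6 → L at (0,1/2); v=(2,3)

Final position: (0,1/2)
Wall sequence: BTBL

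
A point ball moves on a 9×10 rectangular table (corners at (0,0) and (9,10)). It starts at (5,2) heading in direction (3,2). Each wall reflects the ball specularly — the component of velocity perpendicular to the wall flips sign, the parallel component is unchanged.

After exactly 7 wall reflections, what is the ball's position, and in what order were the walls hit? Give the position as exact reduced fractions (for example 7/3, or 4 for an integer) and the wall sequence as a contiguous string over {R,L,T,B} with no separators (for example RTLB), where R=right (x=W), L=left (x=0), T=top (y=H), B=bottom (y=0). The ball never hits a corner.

Final position: (9,26/3)
Wall sequence: RTLRBLR

1. t=4/3 → R at (9,14/3); v=(-3,2)
2. t=8/3 → T at (1,10); v=(-3,-2)
3. t=1/3 → L at (0,28/3); v=(3,-2)
4. t=3 → R at (9,10/3); v=(-3,-2)
5. t=5/3 → B at (4,0); v=(-3,2)
6. t=4/3 → L at (0,8/3); v=(3,2)
7. t=3 → R at (9,26/3); v=(-3,2)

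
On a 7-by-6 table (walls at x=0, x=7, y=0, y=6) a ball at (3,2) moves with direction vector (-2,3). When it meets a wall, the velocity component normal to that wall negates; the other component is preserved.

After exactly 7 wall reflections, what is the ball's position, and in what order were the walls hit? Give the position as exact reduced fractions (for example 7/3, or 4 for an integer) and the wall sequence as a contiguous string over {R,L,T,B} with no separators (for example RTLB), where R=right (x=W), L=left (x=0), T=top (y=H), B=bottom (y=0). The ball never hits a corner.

1. t=4/3 → T at (1/3,6); v=(-2,-3)
2. t=1/6 → L at (0,11/2); v=(2,-3)
3. t=11/6 → B at (11/3,0); v=(2,3)
4. t=5/3 → R at (7,5); v=(-2,3)
5. t=1/3 → T at (19/3,6); v=(-2,-3)
6. t=2 → B at (7/3,0); v=(-2,3)
7. t=7/6 → L at (0,7/2); v=(2,3)

Final position: (0,7/2)
Wall sequence: TLBRTBL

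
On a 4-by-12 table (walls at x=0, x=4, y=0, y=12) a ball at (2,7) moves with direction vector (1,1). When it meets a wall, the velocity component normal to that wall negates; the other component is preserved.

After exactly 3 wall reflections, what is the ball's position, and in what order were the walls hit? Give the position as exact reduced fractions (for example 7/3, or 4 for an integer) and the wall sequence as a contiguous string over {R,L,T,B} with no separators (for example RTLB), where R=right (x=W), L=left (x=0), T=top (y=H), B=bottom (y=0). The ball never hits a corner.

Final position: (0,11)
Wall sequence: RTL

1. t=2 → R at (4,9); v=(-1,1)
2. t=3 → T at (1,12); v=(-1,-1)
3. t=1 → L at (0,11); v=(1,-1)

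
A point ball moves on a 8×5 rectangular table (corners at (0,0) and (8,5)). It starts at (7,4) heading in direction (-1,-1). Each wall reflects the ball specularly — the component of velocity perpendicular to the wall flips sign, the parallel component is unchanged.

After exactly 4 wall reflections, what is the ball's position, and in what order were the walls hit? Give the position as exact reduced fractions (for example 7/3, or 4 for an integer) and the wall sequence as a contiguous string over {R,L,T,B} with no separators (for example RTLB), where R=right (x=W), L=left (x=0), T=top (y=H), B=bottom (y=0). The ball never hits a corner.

1. t=4 → B at (3,0); v=(-1,1)
2. t=3 → L at (0,3); v=(1,1)
3. t=2 → T at (2,5); v=(1,-1)
4. t=5 → B at (7,0); v=(1,1)

Final position: (7,0)
Wall sequence: BLTB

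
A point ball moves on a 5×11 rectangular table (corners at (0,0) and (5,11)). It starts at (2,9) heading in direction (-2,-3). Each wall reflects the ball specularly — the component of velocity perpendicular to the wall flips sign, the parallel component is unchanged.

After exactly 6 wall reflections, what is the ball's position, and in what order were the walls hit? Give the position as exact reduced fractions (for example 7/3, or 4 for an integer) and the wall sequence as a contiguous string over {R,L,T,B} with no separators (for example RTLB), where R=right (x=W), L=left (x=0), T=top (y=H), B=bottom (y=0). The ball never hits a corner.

Final position: (5,11/2)
Wall sequence: LBRLTR

1. t=1 → L at (0,6); v=(2,-3)
2. t=2 → B at (4,0); v=(2,3)
3. t=1/2 → R at (5,3/2); v=(-2,3)
4. t=5/2 → L at (0,9); v=(2,3)
5. t=2/3 → T at (4/3,11); v=(2,-3)
6. t=11/6 → R at (5,11/2); v=(-2,-3)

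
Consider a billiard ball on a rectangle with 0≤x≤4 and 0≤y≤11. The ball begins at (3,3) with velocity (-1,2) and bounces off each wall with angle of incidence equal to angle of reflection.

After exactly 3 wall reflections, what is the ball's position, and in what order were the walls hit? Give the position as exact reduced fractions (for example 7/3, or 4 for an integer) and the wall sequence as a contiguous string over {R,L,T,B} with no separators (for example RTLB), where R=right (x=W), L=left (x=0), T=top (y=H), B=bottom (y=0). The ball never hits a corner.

1. t=3 → L at (0,9); v=(1,2)
2. t=1 → T at (1,11); v=(1,-2)
3. t=3 → R at (4,5); v=(-1,-2)

Final position: (4,5)
Wall sequence: LTR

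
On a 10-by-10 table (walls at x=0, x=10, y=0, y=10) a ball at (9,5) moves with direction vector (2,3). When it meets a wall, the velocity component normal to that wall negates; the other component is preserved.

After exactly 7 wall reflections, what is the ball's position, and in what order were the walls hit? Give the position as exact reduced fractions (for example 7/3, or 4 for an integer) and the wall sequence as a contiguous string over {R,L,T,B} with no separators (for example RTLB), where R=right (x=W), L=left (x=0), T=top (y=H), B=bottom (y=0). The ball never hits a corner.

1. t=1/2 → R at (10,13/2); v=(-2,3)
2. t=7/6 → T at (23/3,10); v=(-2,-3)
3. t=10/3 → B at (1,0); v=(-2,3)
4. t=1/2 → L at (0,3/2); v=(2,3)
5. t=17/6 → T at (17/3,10); v=(2,-3)
6. t=13/6 → R at (10,7/2); v=(-2,-3)
7. t=7/6 → B at (23/3,0); v=(-2,3)

Final position: (23/3,0)
Wall sequence: RTBLTRB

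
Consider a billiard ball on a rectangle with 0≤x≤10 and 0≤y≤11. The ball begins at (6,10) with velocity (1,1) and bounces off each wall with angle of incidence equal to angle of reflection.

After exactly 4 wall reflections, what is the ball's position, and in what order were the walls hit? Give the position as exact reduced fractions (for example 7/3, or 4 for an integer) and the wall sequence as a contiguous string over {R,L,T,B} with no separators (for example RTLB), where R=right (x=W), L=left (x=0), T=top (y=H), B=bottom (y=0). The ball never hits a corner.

Final position: (0,2)
Wall sequence: TRBL

1. t=1 → T at (7,11); v=(1,-1)
2. t=3 → R at (10,8); v=(-1,-1)
3. t=8 → B at (2,0); v=(-1,1)
4. t=2 → L at (0,2); v=(1,1)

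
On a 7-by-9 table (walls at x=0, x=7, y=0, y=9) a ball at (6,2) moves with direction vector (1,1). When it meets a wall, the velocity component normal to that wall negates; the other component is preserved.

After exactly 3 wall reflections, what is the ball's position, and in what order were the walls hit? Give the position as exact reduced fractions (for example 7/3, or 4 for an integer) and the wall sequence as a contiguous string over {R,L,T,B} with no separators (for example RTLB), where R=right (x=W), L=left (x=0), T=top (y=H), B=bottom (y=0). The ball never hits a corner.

Final position: (0,8)
Wall sequence: RTL

1. t=1 → R at (7,3); v=(-1,1)
2. t=6 → T at (1,9); v=(-1,-1)
3. t=1 → L at (0,8); v=(1,-1)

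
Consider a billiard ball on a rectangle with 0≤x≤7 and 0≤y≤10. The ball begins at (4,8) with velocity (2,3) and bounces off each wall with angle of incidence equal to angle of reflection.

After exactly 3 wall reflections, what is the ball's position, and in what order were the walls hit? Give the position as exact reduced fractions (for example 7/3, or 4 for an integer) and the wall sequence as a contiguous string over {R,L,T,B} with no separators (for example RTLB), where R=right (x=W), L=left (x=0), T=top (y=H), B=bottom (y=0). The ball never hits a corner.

1. t=2/3 → T at (16/3,10); v=(2,-3)
2. t=5/6 → R at (7,15/2); v=(-2,-3)
3. t=5/2 → B at (2,0); v=(-2,3)

Final position: (2,0)
Wall sequence: TRB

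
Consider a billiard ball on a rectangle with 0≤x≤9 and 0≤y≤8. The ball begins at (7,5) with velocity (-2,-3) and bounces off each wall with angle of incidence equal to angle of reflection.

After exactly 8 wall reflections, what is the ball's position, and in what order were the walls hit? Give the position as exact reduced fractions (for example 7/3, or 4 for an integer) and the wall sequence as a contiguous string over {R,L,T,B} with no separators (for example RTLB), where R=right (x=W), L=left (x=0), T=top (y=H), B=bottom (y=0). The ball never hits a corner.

Final position: (0,1/2)
Wall sequence: BLTBRTBL

1. t=5/3 → B at (11/3,0); v=(-2,3)
2. t=11/6 → L at (0,11/2); v=(2,3)
3. t=5/6 → T at (5/3,8); v=(2,-3)
4. t=8/3 → B at (7,0); v=(2,3)
5. t=1 → R at (9,3); v=(-2,3)
6. t=5/3 → T at (17/3,8); v=(-2,-3)
7. t=8/3 → B at (1/3,0); v=(-2,3)
8. t=1/6 → L at (0,1/2); v=(2,3)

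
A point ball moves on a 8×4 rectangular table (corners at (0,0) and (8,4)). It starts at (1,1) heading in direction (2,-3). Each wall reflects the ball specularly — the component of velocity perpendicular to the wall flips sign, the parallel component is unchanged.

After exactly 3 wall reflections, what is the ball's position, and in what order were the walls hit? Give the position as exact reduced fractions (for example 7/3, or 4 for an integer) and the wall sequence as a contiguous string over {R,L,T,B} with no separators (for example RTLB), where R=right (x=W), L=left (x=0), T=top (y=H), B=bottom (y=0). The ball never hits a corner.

1. t=1/3 → B at (5/3,0); v=(2,3)
2. t=4/3 → T at (13/3,4); v=(2,-3)
3. t=4/3 → B at (7,0); v=(2,3)

Final position: (7,0)
Wall sequence: BTB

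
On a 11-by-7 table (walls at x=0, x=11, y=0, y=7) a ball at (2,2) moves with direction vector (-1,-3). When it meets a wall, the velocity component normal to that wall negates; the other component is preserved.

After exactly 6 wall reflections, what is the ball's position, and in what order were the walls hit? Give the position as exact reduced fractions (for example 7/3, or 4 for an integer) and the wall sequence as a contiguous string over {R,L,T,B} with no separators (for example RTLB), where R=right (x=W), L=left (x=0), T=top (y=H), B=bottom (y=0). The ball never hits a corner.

1. t=2/3 → B at (4/3,0); v=(-1,3)
2. t=4/3 → L at (0,4); v=(1,3)
3. t=1 → T at (1,7); v=(1,-3)
4. t=7/3 → B at (10/3,0); v=(1,3)
5. t=7/3 → T at (17/3,7); v=(1,-3)
6. t=7/3 → B at (8,0); v=(1,3)

Final position: (8,0)
Wall sequence: BLTBTB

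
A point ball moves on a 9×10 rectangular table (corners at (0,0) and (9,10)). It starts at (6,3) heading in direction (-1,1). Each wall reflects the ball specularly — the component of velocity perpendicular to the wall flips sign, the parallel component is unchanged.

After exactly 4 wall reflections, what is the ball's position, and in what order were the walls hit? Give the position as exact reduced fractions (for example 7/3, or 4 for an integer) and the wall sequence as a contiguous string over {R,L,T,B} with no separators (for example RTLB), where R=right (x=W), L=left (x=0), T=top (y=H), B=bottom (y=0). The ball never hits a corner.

Final position: (7,0)
Wall sequence: LTRB

1. t=6 → L at (0,9); v=(1,1)
2. t=1 → T at (1,10); v=(1,-1)
3. t=8 → R at (9,2); v=(-1,-1)
4. t=2 → B at (7,0); v=(-1,1)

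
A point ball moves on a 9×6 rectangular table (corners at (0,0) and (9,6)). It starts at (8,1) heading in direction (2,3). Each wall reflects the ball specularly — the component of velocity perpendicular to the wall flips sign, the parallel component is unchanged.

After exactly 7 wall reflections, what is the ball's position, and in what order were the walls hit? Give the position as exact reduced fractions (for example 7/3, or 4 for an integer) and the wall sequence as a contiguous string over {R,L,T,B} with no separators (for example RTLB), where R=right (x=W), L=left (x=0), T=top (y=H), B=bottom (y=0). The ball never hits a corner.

1. t=1/2 → R at (9,5/2); v=(-2,3)
2. t=7/6 → T at (20/3,6); v=(-2,-3)
3. t=2 → B at (8/3,0); v=(-2,3)
4. t=4/3 → L at (0,4); v=(2,3)
5. t=2/3 → T at (4/3,6); v=(2,-3)
6. t=2 → B at (16/3,0); v=(2,3)
7. t=11/6 → R at (9,11/2); v=(-2,3)

Final position: (9,11/2)
Wall sequence: RTBLTBR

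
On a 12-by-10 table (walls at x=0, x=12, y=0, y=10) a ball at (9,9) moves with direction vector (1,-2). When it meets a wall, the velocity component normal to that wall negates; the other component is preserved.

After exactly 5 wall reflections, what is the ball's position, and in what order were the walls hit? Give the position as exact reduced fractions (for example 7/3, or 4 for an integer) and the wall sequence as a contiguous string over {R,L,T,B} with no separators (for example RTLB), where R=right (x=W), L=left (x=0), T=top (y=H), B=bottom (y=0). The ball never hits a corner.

Final position: (0,1)
Wall sequence: RBTBL

1. t=3 → R at (12,3); v=(-1,-2)
2. t=3/2 → B at (21/2,0); v=(-1,2)
3. t=5 → T at (11/2,10); v=(-1,-2)
4. t=5 → B at (1/2,0); v=(-1,2)
5. t=1/2 → L at (0,1); v=(1,2)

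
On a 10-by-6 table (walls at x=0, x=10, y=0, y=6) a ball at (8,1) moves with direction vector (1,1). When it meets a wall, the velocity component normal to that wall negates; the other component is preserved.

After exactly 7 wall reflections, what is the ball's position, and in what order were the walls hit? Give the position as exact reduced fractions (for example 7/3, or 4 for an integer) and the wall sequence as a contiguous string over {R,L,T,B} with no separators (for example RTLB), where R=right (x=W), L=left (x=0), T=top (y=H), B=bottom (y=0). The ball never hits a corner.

Final position: (9,0)
Wall sequence: RTBLTRB

1. t=2 → R at (10,3); v=(-1,1)
2. t=3 → T at (7,6); v=(-1,-1)
3. t=6 → B at (1,0); v=(-1,1)
4. t=1 → L at (0,1); v=(1,1)
5. t=5 → T at (5,6); v=(1,-1)
6. t=5 → R at (10,1); v=(-1,-1)
7. t=1 → B at (9,0); v=(-1,1)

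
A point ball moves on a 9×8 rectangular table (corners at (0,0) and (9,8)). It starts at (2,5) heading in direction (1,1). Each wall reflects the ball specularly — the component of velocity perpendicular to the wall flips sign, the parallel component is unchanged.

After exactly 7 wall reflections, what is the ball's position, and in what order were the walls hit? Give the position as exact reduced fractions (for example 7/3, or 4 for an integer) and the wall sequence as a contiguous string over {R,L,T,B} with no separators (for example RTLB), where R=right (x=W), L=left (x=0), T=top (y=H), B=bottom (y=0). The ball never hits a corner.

Final position: (7,0)
Wall sequence: TRBLTRB

1. t=3 → T at (5,8); v=(1,-1)
2. t=4 → R at (9,4); v=(-1,-1)
3. t=4 → B at (5,0); v=(-1,1)
4. t=5 → L at (0,5); v=(1,1)
5. t=3 → T at (3,8); v=(1,-1)
6. t=6 → R at (9,2); v=(-1,-1)
7. t=2 → B at (7,0); v=(-1,1)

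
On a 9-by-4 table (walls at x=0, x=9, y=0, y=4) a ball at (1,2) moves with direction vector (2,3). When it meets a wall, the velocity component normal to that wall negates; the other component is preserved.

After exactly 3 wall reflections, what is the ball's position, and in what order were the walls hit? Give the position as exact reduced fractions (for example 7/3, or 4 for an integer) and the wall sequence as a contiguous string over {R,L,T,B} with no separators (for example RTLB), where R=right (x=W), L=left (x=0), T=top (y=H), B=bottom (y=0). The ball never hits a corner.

1. t=2/3 → T at (7/3,4); v=(2,-3)
2. t=4/3 → B at (5,0); v=(2,3)
3. t=4/3 → T at (23/3,4); v=(2,-3)

Final position: (23/3,4)
Wall sequence: TBT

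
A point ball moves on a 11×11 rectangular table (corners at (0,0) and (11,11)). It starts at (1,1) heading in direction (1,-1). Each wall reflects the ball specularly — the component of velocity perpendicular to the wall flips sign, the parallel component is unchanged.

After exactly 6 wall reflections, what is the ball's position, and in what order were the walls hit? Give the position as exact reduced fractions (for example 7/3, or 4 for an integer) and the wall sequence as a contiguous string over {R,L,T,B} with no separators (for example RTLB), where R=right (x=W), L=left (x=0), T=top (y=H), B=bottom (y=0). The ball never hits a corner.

1. t=1 → B at (2,0); v=(1,1)
2. t=9 → R at (11,9); v=(-1,1)
3. t=2 → T at (9,11); v=(-1,-1)
4. t=9 → L at (0,2); v=(1,-1)
5. t=2 → B at (2,0); v=(1,1)
6. t=9 → R at (11,9); v=(-1,1)

Final position: (11,9)
Wall sequence: BRTLBR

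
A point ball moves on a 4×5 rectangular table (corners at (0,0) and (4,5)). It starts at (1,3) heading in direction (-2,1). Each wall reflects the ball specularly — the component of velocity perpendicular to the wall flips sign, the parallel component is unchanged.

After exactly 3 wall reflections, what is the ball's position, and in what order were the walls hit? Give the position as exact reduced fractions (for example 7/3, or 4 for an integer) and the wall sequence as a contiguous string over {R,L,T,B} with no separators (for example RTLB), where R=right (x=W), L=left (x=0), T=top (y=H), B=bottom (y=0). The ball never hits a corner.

Final position: (4,9/2)
Wall sequence: LTR

1. t=1/2 → L at (0,7/2); v=(2,1)
2. t=3/2 → T at (3,5); v=(2,-1)
3. t=1/2 → R at (4,9/2); v=(-2,-1)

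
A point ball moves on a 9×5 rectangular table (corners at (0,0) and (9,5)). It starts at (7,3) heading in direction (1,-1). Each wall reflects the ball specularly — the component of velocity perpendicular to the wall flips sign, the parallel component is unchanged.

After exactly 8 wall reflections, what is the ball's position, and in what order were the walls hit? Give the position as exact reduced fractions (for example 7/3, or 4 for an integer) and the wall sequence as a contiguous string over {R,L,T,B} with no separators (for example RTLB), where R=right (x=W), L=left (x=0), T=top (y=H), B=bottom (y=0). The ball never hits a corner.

Final position: (6,0)
Wall sequence: RBTLBTRB

1. t=2 → R at (9,1); v=(-1,-1)
2. t=1 → B at (8,0); v=(-1,1)
3. t=5 → T at (3,5); v=(-1,-1)
4. t=3 → L at (0,2); v=(1,-1)
5. t=2 → B at (2,0); v=(1,1)
6. t=5 → T at (7,5); v=(1,-1)
7. t=2 → R at (9,3); v=(-1,-1)
8. t=3 → B at (6,0); v=(-1,1)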